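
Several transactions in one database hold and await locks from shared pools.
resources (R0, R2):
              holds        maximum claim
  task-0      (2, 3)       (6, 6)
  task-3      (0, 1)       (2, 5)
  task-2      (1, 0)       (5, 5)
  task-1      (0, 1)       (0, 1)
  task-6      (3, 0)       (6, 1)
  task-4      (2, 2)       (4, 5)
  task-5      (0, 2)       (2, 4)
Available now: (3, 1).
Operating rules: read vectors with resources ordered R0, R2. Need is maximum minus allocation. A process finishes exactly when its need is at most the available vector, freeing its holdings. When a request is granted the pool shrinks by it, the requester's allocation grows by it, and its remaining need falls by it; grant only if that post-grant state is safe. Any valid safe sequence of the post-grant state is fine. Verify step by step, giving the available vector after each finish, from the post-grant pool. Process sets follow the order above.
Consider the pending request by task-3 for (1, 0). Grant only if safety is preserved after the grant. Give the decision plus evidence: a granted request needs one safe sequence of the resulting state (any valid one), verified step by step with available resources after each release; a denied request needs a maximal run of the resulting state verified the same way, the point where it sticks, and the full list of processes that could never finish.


GRANT: granting preserves safety; a valid post-grant sequence is task-1, task-5, task-4, task-2, task-0, task-3, task-6.
Key observation: the grant leaves (2, 1) free — enough for task-1, whose release restarts the cascade.
Step-by-step check of the post-grant state:
  pool = (2, 1)
  run task-1 (needs (0, 0), free (2, 1)); after release of (0, 1) the pool is (2, 2)
  run task-5 (needs (2, 2), free (2, 2)); after release of (0, 2) the pool is (2, 4)
  run task-4 (needs (2, 3), free (2, 4)); after release of (2, 2) the pool is (4, 6)
  run task-2 (needs (4, 5), free (4, 6)); after release of (1, 0) the pool is (5, 6)
  run task-0 (needs (4, 3), free (5, 6)); after release of (2, 3) the pool is (7, 9)
  run task-3 (needs (1, 4), free (7, 9)); after release of (1, 1) the pool is (8, 10)
  run task-6 (needs (3, 1), free (8, 10)); after release of (3, 0) the pool is (11, 10)


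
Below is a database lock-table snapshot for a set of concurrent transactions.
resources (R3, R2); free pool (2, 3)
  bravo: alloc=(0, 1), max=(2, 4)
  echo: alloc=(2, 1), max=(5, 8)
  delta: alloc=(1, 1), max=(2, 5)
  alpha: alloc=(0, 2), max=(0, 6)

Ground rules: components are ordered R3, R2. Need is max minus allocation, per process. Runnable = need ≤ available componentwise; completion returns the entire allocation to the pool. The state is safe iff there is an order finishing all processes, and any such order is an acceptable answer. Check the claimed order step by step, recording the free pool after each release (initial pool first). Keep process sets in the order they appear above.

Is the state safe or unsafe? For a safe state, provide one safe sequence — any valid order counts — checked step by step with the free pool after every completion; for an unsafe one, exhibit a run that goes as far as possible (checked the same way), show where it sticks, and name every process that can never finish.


SAFE — a valid safe sequence is bravo, delta, alpha, echo.
Key observation: reading the order forward, bravo is the first process whose need (2, 3) meets the free pool (2, 3) exactly on a resource it requests.
Walking it through:
  pool = (2, 3)
  run bravo (needs (2, 3), free (2, 3)); after release of (0, 1) the pool is (2, 4)
  run delta (needs (1, 4), free (2, 4)); after release of (1, 1) the pool is (3, 5)
  run alpha (needs (0, 4), free (3, 5)); after release of (0, 2) the pool is (3, 7)
  run echo (needs (3, 7), free (3, 7)); after release of (2, 1) the pool is (5, 8)


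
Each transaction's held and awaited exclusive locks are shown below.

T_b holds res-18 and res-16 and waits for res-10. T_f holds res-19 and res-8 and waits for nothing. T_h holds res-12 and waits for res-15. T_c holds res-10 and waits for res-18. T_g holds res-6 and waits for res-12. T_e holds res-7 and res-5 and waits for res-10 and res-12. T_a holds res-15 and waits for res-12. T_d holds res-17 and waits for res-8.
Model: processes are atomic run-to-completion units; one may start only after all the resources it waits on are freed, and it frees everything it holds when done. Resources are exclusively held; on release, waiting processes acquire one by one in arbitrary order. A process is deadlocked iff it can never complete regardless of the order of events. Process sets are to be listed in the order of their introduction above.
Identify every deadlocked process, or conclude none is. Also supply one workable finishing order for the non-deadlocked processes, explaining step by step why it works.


Deadlocked set: T_b, T_h, T_c, T_g, T_e and T_a.
Key observation: along T_b -> T_c -> T_b, each member waits on what the next one holds — a deadlock; T_h and T_a are caught in further circular waits and T_g and T_e wait into the deadlock from upstream.
The rest can finish in the order T_f, T_d.
Check, step by step:
  T_f waits on nothing -> runs at once and releases res-19 and res-8
  T_d waits on res-8 — all released -> runs and releases res-17


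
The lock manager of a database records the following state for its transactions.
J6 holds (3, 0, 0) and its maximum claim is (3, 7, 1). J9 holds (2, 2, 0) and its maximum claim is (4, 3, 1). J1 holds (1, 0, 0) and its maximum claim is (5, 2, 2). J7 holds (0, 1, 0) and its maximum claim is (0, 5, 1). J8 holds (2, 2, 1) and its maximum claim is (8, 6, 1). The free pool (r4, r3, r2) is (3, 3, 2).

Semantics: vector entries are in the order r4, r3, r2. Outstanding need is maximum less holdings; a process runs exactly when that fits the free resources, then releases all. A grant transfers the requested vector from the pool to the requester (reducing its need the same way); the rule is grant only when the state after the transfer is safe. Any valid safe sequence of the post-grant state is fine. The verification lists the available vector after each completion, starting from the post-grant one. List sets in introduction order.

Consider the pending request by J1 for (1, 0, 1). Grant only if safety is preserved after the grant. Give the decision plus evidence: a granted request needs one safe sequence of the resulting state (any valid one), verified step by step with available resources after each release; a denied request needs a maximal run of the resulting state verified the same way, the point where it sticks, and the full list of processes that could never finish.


GRANT. The post-grant state is safe; one safe sequence: J9, J1, J7, J8, J6.
Key observation: the grant leaves (2, 3, 1) free — enough for J9, whose release restarts the cascade.
Verifying the post-grant state step by step:
  pool = (2, 3, 1)
  run J9 (needs (2, 1, 1), free (2, 3, 1)); after release of (2, 2, 0) the pool is (4, 5, 1)
  run J1 (needs (3, 2, 1), free (4, 5, 1)); after release of (2, 0, 1) the pool is (6, 5, 2)
  run J7 (needs (0, 4, 1), free (6, 5, 2)); after release of (0, 1, 0) the pool is (6, 6, 2)
  run J8 (needs (6, 4, 0), free (6, 6, 2)); after release of (2, 2, 1) the pool is (8, 8, 3)
  run J6 (needs (0, 7, 1), free (8, 8, 3)); after release of (3, 0, 0) the pool is (11, 8, 3)


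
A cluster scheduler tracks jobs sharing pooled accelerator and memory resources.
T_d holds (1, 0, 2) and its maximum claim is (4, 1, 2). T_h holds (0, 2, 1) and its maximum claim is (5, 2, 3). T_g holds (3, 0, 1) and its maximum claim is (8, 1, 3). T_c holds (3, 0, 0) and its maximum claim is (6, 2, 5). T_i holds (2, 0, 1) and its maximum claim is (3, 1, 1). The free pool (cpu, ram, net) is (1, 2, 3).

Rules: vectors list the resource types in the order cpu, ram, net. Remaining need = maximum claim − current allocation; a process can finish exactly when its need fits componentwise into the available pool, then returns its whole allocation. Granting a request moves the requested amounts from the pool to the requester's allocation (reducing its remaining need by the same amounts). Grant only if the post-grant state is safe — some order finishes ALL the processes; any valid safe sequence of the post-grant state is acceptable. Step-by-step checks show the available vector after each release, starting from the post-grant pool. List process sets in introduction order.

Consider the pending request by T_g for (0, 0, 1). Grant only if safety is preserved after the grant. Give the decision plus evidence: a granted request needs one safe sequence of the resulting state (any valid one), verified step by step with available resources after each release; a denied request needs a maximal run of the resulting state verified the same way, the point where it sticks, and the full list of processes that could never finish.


GRANT: granting preserves safety; a valid post-grant sequence is T_i, T_d, T_c, T_g, T_h.
Key observation: after the grant the pool drops to (1, 2, 2), which still lets T_i finish first and unwind the rest.
Check on the post-grant state, step by step:
  pool = (1, 2, 2)
  run T_i (needs (1, 1, 0), free (1, 2, 2)); after release of (2, 0, 1) the pool is (3, 2, 3)
  run T_d (needs (3, 1, 0), free (3, 2, 3)); after release of (1, 0, 2) the pool is (4, 2, 5)
  run T_c (needs (3, 2, 5), free (4, 2, 5)); after release of (3, 0, 0) the pool is (7, 2, 5)
  run T_g (needs (5, 1, 1), free (7, 2, 5)); after release of (3, 0, 2) the pool is (10, 2, 7)
  run T_h (needs (5, 0, 2), free (10, 2, 7)); after release of (0, 2, 1) the pool is (10, 4, 8)


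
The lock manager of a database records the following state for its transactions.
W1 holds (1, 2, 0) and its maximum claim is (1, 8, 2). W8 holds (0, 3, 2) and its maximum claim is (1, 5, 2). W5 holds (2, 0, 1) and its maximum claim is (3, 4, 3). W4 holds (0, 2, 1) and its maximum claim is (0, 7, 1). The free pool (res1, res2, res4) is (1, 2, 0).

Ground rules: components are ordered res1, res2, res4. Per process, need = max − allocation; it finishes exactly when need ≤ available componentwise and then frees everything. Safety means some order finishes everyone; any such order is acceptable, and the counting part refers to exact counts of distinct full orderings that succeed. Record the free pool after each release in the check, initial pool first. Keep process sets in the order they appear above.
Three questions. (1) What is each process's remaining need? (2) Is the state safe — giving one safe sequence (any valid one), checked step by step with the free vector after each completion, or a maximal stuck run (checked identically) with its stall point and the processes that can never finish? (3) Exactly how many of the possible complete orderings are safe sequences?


(1) Need matrix, components ordered res1, res2, res4:
  W1: (0, 6, 2)
  W8: (1, 2, 0)
  W5: (1, 4, 2)
  W4: (0, 5, 0)
(2) SAFE, for example via the order W8, W4, W1, W5.
Key observation: W8 marks the first exact bind of the order: its need (1, 2, 0) fits the free (1, 2, 0) with zero slack on a requested resource.
Check, step by step:
  pool = (1, 2, 0)
  run W8 (needs (1, 2, 0), free (1, 2, 0)); after release of (0, 3, 2) the pool is (1, 5, 2)
  run W4 (needs (0, 5, 0), free (1, 5, 2)); after release of (0, 2, 1) the pool is (1, 7, 3)
  run W1 (needs (0, 6, 2), free (1, 7, 3)); after release of (1, 2, 0) the pool is (2, 9, 3)
  run W5 (needs (1, 4, 2), free (2, 9, 3)); after release of (2, 0, 1) the pool is (4, 9, 4)
(3) The exact count: 3 of the possible complete orderings are safe sequences.


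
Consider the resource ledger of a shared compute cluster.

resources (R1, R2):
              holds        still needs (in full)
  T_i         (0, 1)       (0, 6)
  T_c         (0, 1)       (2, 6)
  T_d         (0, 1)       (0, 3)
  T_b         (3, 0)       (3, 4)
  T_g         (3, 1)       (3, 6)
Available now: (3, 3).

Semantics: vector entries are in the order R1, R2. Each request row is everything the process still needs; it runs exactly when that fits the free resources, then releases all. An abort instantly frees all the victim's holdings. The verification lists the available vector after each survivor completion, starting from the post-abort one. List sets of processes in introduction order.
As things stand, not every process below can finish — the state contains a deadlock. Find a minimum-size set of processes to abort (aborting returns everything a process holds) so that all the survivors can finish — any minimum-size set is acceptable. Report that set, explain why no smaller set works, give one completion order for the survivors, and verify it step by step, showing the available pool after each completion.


The answer: abort T_c and T_g.
Key observation: the returned (3, 2) from T_c and T_g is what brings T_i — unrunnable before, under any order — into play at step 3.
Minimality, checking each single-abort alternative: T_i alone leaves T_c blocked (short on R2); T_c alone leaves T_i blocked (short on R2); T_d alone leaves T_i blocked (short on R2); T_b alone leaves T_i blocked (short on R2); T_g alone leaves T_i blocked (short on R2).
Survivors finish in the order: T_b, T_d, T_i. Walking it through (pool after the aborts first):
  pool = (6, 5)
  T_b needs (3, 4) <= (6, 5) -> finishes; pool += (3, 0) = (9, 5)
  T_d needs (0, 3) <= (9, 5) -> finishes; pool += (0, 1) = (9, 6)
  T_i needs (0, 6) <= (9, 6) -> finishes; pool += (0, 1) = (9, 7)


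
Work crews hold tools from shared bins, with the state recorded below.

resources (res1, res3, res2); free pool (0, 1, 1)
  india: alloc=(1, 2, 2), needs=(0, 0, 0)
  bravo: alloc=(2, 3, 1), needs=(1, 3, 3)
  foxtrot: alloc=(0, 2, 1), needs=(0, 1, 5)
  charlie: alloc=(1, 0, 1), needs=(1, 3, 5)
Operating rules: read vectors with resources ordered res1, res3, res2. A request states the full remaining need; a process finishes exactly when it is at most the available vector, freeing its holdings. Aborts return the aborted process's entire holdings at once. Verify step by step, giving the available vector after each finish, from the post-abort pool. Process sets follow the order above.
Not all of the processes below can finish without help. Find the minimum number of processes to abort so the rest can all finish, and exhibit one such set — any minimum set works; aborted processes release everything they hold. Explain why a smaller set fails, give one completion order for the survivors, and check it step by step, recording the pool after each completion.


The answer: abort charlie.
Key observation: no ordering could ever have run foxtrot before the abort of charlie; with (1, 0, 1) back in the pool it fits at step 3.
Minimality: the empty abort set fails — the state is deadlocked as it stands.
The survivors complete as india, bravo, foxtrot. Step-by-step check (starting from the post-abort pool):
  pool = (1, 1, 2)
  india needs (0, 0, 0) <= (1, 1, 2) -> finishes; pool += (1, 2, 2) = (2, 3, 4)
  bravo needs (1, 3, 3) <= (2, 3, 4) -> finishes; pool += (2, 3, 1) = (4, 6, 5)
  foxtrot needs (0, 1, 5) <= (4, 6, 5) -> finishes; pool += (0, 2, 1) = (4, 8, 6)


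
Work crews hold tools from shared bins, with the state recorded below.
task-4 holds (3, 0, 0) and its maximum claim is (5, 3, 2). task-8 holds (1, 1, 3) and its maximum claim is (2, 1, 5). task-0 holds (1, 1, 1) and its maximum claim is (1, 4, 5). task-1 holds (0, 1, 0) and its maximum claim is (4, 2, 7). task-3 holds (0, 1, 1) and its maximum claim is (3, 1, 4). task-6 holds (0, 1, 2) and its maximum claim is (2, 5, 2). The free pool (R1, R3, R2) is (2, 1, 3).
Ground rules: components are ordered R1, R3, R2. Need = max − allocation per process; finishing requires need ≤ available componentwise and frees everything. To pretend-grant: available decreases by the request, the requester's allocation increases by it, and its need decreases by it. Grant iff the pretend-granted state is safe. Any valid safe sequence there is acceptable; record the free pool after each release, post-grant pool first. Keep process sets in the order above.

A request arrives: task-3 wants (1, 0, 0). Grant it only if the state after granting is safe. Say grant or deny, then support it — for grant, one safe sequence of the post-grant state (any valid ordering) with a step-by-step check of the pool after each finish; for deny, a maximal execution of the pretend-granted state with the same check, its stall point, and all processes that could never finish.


GRANT. The post-grant state is safe; one safe sequence: task-8, task-3, task-0, task-4, task-1, task-6.
Key observation: post-grant, (1, 1, 3) remains, and an order beginning with task-8 completes everyone.
Step-by-step check of the post-grant state:
  pool = (1, 1, 3)
  run task-8 (needs (1, 0, 2), free (1, 1, 3)); after release of (1, 1, 3) the pool is (2, 2, 6)
  run task-3 (needs (2, 0, 3), free (2, 2, 6)); after release of (1, 1, 1) the pool is (3, 3, 7)
  run task-0 (needs (0, 3, 4), free (3, 3, 7)); after release of (1, 1, 1) the pool is (4, 4, 8)
  run task-4 (needs (2, 3, 2), free (4, 4, 8)); after release of (3, 0, 0) the pool is (7, 4, 8)
  run task-1 (needs (4, 1, 7), free (7, 4, 8)); after release of (0, 1, 0) the pool is (7, 5, 8)
  run task-6 (needs (2, 4, 0), free (7, 5, 8)); after release of (0, 1, 2) the pool is (7, 6, 10)


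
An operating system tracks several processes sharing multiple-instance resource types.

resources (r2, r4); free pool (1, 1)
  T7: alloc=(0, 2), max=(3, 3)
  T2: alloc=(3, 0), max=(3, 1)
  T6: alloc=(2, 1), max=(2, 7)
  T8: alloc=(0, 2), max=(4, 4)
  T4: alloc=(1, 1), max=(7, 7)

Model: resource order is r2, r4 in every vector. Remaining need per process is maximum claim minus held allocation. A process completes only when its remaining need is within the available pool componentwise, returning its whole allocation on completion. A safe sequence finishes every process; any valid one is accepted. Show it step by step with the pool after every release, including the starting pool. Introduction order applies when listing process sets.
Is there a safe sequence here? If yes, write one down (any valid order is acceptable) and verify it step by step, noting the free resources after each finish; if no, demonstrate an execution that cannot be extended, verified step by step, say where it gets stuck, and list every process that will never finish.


UNSAFE.
Key observation: T2, T7, T8 can finish, but then (4, 5) is all there is, and the blocked group's r4 demands exceed it.
Going as far as possible: T2, T7, T8; after that, nothing fits. Walking it through:
  pool = (1, 1)
  run T2 (needs (0, 1), free (1, 1)); after release of (3, 0) the pool is (4, 1)
  run T7 (needs (3, 1), free (4, 1)); after release of (0, 2) the pool is (4, 3)
  run T8 (needs (4, 2), free (4, 3)); after release of (0, 2) the pool is (4, 5)
  T6 still needs (0, 6) but only (4, 5) is free — short on r4
  T4 still needs (6, 6) but only (4, 5) is free — short on r2 and r4
Never able to finish: T6 and T4.


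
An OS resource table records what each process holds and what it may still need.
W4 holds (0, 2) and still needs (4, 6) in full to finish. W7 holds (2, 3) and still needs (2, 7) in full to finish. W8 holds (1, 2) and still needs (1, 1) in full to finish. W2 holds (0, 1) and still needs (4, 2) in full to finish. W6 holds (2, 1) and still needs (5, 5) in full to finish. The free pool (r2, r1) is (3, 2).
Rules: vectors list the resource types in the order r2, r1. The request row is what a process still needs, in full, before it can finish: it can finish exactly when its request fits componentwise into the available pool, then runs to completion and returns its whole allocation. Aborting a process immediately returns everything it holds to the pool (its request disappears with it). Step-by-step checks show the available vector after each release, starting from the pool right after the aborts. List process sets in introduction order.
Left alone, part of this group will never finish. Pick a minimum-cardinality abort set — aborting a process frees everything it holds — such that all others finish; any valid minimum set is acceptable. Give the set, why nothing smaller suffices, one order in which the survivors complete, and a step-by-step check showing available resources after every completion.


Abort W6.
Key observation: W4 was stuck for good until W6 gave back (2, 1); in the order shown it finishes at step 3.
Minimality: the empty abort set fails — the state is deadlocked as it stands.
One survivor order: W2, W8, W4, W7. Walking it through (post-abort pool first):
  pool = (5, 3)
  W2: need (4, 2) fits (5, 3); releases (0, 1), pool now (5, 4)
  W8: need (1, 1) fits (5, 4); releases (1, 2), pool now (6, 6)
  W4: need (4, 6) fits (6, 6); releases (0, 2), pool now (6, 8)
  W7: need (2, 7) fits (6, 8); releases (2, 3), pool now (8, 11)


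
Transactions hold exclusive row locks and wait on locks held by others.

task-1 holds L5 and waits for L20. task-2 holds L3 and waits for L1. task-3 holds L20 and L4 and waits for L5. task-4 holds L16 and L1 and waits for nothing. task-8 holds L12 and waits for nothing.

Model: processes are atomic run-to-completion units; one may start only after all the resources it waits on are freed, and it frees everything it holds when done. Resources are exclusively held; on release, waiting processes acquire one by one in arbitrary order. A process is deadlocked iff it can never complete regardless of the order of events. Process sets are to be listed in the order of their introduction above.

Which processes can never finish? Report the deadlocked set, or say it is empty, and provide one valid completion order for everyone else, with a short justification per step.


Deadlocked: task-1 and task-3.
Key observation: the cycle task-1 -> task-3 -> task-1 can never break — each member waits on the next; no other process is dragged down with it.
One completion order for the rest: task-8, task-4, task-2.
Step-by-step check:
  task-8 waits on nothing -> runs at once and releases L12
  task-4 waits on nothing -> runs at once and releases L16 and L1
  run task-2 (all its waits — L1 — are resolved); releases L3


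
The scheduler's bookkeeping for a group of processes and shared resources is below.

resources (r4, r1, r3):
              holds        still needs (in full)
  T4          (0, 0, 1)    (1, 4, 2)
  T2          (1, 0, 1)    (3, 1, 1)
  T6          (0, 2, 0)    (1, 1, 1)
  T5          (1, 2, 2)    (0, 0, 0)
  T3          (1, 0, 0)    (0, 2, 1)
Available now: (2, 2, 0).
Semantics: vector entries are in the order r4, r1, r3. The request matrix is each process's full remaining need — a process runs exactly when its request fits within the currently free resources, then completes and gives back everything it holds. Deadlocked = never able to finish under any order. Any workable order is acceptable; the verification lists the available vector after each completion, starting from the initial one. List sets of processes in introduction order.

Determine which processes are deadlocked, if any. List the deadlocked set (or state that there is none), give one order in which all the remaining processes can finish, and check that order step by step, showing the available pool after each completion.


The deadlocked set is empty.
Key observation: T5 fits the free pool immediately, and its release cascades until everyone finishes.
One completion order for the rest: T5, T3, T6, T4, T2. Check, step by step:
  pool = (2, 2, 0)
  T5 needs (0, 0, 0) <= (2, 2, 0) -> finishes; pool += (1, 2, 2) = (3, 4, 2)
  T3 needs (0, 2, 1) <= (3, 4, 2) -> finishes; pool += (1, 0, 0) = (4, 4, 2)
  T6 needs (1, 1, 1) <= (4, 4, 2) -> finishes; pool += (0, 2, 0) = (4, 6, 2)
  T4 needs (1, 4, 2) <= (4, 6, 2) -> finishes; pool += (0, 0, 1) = (4, 6, 3)
  T2 needs (3, 1, 1) <= (4, 6, 3) -> finishes; pool += (1, 0, 1) = (5, 6, 4)


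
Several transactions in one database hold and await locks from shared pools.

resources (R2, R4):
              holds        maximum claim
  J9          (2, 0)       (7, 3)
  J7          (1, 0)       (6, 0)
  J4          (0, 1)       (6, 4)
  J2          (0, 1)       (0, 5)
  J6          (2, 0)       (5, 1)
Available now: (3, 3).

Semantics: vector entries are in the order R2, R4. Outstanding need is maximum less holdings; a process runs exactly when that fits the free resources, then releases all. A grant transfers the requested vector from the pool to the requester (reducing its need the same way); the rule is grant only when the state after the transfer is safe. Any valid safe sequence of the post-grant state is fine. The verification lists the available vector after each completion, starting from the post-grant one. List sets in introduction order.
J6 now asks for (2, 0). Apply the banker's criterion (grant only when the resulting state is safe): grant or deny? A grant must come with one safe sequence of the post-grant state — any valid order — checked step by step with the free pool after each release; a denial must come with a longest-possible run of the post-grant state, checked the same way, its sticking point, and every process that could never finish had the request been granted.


GRANT: granting preserves safety; a valid post-grant sequence is J6, J7, J4, J9, J2.
Key observation: (1, 3) free after granting still covers J6 first, and each release covers the next.
Check on the post-grant state, step by step:
  pool = (1, 3)
  J6 needs (1, 1) <= (1, 3) -> finishes; pool += (4, 0) = (5, 3)
  J7 needs (5, 0) <= (5, 3) -> finishes; pool += (1, 0) = (6, 3)
  J4 needs (6, 3) <= (6, 3) -> finishes; pool += (0, 1) = (6, 4)
  J9 needs (5, 3) <= (6, 4) -> finishes; pool += (2, 0) = (8, 4)
  J2 needs (0, 4) <= (8, 4) -> finishes; pool += (0, 1) = (8, 5)


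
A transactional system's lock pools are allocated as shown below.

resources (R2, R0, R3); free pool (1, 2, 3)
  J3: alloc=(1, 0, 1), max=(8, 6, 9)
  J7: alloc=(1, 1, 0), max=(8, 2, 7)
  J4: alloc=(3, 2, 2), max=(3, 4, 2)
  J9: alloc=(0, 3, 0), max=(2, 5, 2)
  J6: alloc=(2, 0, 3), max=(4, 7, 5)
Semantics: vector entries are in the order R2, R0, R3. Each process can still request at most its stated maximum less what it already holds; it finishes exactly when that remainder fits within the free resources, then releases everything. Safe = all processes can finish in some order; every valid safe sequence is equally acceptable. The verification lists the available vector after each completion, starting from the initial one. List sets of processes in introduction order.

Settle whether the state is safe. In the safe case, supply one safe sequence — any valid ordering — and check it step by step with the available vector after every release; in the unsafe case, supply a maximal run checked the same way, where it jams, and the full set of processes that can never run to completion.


The state is UNSAFE.
Key observation: once J4, J9, J6 finish, the pool peaks at (6, 7, 8) — and every remaining process still needs more R2 than that.
Going as far as possible: J4, J9, J6; after that, nothing fits. Step-by-step check:
  pool = (1, 2, 3)
  J4: need (0, 2, 0) fits (1, 2, 3); releases (3, 2, 2), pool now (4, 4, 5)
  J9: need (2, 2, 2) fits (4, 4, 5); releases (0, 3, 0), pool now (4, 7, 5)
  J6: need (2, 7, 2) fits (4, 7, 5); releases (2, 0, 3), pool now (6, 7, 8)
  blocked: J3 wants (7, 6, 8), pool (6, 7, 8) — not enough R2
  blocked: J7 wants (7, 1, 7), pool (6, 7, 8) — not enough R2
Permanently blocked: J3 and J7.


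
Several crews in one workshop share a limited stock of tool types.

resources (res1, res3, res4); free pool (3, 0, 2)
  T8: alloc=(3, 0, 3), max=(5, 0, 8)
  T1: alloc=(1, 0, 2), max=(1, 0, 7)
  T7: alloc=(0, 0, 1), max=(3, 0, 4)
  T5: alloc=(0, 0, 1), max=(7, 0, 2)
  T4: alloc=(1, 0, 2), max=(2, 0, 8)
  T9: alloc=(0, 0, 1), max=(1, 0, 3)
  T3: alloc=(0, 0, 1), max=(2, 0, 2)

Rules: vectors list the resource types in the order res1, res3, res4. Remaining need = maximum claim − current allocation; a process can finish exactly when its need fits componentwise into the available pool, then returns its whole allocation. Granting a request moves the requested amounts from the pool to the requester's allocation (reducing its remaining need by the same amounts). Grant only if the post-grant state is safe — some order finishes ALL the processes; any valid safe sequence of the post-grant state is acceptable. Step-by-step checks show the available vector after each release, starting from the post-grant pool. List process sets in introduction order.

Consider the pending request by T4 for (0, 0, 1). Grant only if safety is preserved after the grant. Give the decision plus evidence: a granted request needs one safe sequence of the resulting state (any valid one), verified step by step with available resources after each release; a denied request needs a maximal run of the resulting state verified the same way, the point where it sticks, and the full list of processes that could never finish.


DENY. Granting would leave the state unsafe.
Key observation: after T3, T9, T7 the pool peaks at (3, 0, 4), and each blocked process is short somewhere: T8 on res4; T1 on res4; T5 on res1; T4 on res4.
On the post-grant state, T3, T9, T7 is a maximal run — nothing extends it. Walking it through:
  pool = (3, 0, 1)
  T3 needs (2, 0, 1) <= (3, 0, 1) -> finishes; pool += (0, 0, 1) = (3, 0, 2)
  T9 needs (1, 0, 2) <= (3, 0, 2) -> finishes; pool += (0, 0, 1) = (3, 0, 3)
  T7 needs (3, 0, 3) <= (3, 0, 3) -> finishes; pool += (0, 0, 1) = (3, 0, 4)
  blocked: T8 wants (2, 0, 5), pool (3, 0, 4) — not enough res4
  blocked: T1 wants (0, 0, 5), pool (3, 0, 4) — not enough res4
  blocked: T5 wants (7, 0, 1), pool (3, 0, 4) — not enough res1
  blocked: T4 wants (1, 0, 5), pool (3, 0, 4) — not enough res4
Post-grant, the permanently blocked set is T8, T1, T5 and T4.


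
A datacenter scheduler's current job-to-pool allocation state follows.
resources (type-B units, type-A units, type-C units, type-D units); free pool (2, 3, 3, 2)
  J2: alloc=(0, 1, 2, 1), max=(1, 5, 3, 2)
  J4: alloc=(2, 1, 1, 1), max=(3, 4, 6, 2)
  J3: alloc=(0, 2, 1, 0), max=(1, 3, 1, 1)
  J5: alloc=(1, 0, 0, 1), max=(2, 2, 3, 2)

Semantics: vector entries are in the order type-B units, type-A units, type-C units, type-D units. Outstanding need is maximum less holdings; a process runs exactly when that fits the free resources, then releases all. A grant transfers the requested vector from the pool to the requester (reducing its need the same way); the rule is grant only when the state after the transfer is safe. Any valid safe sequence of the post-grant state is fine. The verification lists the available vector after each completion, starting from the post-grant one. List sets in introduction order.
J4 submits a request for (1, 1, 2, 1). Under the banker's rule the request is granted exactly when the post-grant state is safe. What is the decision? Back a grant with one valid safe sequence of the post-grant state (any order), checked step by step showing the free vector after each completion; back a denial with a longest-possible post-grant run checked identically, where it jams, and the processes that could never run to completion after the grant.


GRANT: granting preserves safety; a valid post-grant sequence is J3, J2, J4, J5.
Key observation: even at the reduced pool (1, 2, 1, 1), J3 fits immediately, so safety survives the grant.
Step-by-step check of the post-grant state:
  pool = (1, 2, 1, 1)
  J3 needs (1, 1, 0, 1) <= (1, 2, 1, 1) -> finishes; pool += (0, 2, 1, 0) = (1, 4, 2, 1)
  J2 needs (1, 4, 1, 1) <= (1, 4, 2, 1) -> finishes; pool += (0, 1, 2, 1) = (1, 5, 4, 2)
  J4 needs (0, 2, 3, 0) <= (1, 5, 4, 2) -> finishes; pool += (3, 2, 3, 2) = (4, 7, 7, 4)
  J5 needs (1, 2, 3, 1) <= (4, 7, 7, 4) -> finishes; pool += (1, 0, 0, 1) = (5, 7, 7, 5)


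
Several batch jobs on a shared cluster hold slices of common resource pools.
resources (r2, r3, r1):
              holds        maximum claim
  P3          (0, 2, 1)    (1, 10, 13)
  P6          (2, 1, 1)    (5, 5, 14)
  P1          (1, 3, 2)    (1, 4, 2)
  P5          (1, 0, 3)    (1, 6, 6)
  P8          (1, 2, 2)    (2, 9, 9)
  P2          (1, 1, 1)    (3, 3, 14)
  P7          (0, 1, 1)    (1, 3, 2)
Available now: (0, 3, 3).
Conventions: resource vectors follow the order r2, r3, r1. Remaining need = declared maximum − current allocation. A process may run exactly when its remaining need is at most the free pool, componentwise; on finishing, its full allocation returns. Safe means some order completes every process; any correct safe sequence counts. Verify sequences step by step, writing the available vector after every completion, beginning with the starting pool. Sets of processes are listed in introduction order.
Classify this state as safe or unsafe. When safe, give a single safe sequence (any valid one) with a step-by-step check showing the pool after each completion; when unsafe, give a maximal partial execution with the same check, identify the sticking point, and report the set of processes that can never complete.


The state is UNSAFE.
Key observation: P1, P7, P5, P8 can finish, but then (3, 9, 11) is all there is, and the blocked group's r1 demands exceed it.
The run P1, P7, P5, P8 cannot be extended any further. Check, step by step:
  pool = (0, 3, 3)
  P1: need (0, 1, 0) fits (0, 3, 3); releases (1, 3, 2), pool now (1, 6, 5)
  P7: need (1, 2, 1) fits (1, 6, 5); releases (0, 1, 1), pool now (1, 7, 6)
  P5: need (0, 6, 3) fits (1, 7, 6); releases (1, 0, 3), pool now (2, 7, 9)
  P8: need (1, 7, 7) fits (2, 7, 9); releases (1, 2, 2), pool now (3, 9, 11)
  P3 still needs (1, 8, 12) but only (3, 9, 11) is free — short on r1
  P6 still needs (3, 4, 13) but only (3, 9, 11) is free — short on r1
  P2 still needs (2, 2, 13) but only (3, 9, 11) is free — short on r1
Permanently blocked: P3, P6 and P2.


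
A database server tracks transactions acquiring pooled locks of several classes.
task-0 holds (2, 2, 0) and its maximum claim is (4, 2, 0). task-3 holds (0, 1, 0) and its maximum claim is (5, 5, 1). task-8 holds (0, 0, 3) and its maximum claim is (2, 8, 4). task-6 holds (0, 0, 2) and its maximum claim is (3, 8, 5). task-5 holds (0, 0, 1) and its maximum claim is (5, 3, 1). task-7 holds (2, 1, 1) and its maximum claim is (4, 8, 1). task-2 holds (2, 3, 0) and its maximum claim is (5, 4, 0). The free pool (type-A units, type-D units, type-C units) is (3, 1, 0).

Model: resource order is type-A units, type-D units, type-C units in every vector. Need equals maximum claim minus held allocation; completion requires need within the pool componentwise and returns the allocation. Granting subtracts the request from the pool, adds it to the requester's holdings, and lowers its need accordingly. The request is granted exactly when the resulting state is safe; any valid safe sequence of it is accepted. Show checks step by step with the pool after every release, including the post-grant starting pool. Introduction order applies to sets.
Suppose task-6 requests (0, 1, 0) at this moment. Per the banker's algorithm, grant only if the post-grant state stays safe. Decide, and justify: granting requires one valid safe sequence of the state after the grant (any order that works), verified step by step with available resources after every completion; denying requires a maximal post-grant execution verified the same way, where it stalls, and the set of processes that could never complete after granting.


DENY. Granting would leave the state unsafe.
Key observation: the pool after task-0, task-2, task-5, task-3 is (7, 6, 1); every surviving request exceeds it in type-D units, so progress ends there.
After a pretend grant, a maximal execution: task-0, task-2, task-5, task-3 — then nothing else fits. Walking it through:
  pool = (3, 0, 0)
  task-0: need (2, 0, 0) fits (3, 0, 0); releases (2, 2, 0), pool now (5, 2, 0)
  task-2: need (3, 1, 0) fits (5, 2, 0); releases (2, 3, 0), pool now (7, 5, 0)
  task-5: need (5, 3, 0) fits (7, 5, 0); releases (0, 0, 1), pool now (7, 5, 1)
  task-3: need (5, 4, 1) fits (7, 5, 1); releases (0, 1, 0), pool now (7, 6, 1)
  task-8 still needs (2, 8, 1) but only (7, 6, 1) is free — short on type-D units
  task-6 still needs (3, 7, 3) but only (7, 6, 1) is free — short on type-D units and type-C units
  task-7 still needs (2, 7, 0) but only (7, 6, 1) is free — short on type-D units
Processes that could never finish after the grant: task-8, task-6 and task-7.


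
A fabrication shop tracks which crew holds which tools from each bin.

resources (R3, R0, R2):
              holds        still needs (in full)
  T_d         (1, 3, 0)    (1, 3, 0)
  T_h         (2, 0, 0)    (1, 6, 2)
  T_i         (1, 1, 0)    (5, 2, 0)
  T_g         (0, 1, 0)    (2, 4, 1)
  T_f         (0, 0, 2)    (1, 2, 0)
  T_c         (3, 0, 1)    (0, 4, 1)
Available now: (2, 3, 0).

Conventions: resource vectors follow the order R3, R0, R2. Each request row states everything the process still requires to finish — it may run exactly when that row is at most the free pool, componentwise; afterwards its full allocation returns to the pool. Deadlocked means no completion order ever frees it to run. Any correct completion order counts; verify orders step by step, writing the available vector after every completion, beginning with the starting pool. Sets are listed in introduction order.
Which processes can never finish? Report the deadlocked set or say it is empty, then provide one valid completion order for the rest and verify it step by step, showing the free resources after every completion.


The deadlocked set is empty.
Key observation: beginning at T_d, releases accumulate fast enough that every process eventually fits.
One completion order for the rest: T_d, T_f, T_g, T_c, T_h, T_i. Walking it through:
  pool = (2, 3, 0)
  run T_d (needs (1, 3, 0), free (2, 3, 0)); after release of (1, 3, 0) the pool is (3, 6, 0)
  run T_f (needs (1, 2, 0), free (3, 6, 0)); after release of (0, 0, 2) the pool is (3, 6, 2)
  run T_g (needs (2, 4, 1), free (3, 6, 2)); after release of (0, 1, 0) the pool is (3, 7, 2)
  run T_c (needs (0, 4, 1), free (3, 7, 2)); after release of (3, 0, 1) the pool is (6, 7, 3)
  run T_h (needs (1, 6, 2), free (6, 7, 3)); after release of (2, 0, 0) the pool is (8, 7, 3)
  run T_i (needs (5, 2, 0), free (8, 7, 3)); after release of (1, 1, 0) the pool is (9, 8, 3)


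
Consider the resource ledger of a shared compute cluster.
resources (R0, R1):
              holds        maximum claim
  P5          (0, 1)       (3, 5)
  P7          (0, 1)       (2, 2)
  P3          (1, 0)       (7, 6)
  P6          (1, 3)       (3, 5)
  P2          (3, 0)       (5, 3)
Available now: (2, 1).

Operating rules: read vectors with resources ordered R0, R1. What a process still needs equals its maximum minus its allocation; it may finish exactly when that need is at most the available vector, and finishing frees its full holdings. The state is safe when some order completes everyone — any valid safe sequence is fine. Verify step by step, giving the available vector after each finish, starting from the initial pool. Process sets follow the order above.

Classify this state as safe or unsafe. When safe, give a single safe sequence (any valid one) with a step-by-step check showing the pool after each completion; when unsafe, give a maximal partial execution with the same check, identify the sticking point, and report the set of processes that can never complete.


SAFE, for example via the order P7, P6, P5, P2, P3.
Key observation: P7 marks the first exact bind of the order: its need (2, 1) fits the free (2, 1) with zero slack on a requested resource.
Walking it through:
  pool = (2, 1)
  P7: need (2, 1) fits (2, 1); releases (0, 1), pool now (2, 2)
  P6: need (2, 2) fits (2, 2); releases (1, 3), pool now (3, 5)
  P5: need (3, 4) fits (3, 5); releases (0, 1), pool now (3, 6)
  P2: need (2, 3) fits (3, 6); releases (3, 0), pool now (6, 6)
  P3: need (6, 6) fits (6, 6); releases (1, 0), pool now (7, 6)


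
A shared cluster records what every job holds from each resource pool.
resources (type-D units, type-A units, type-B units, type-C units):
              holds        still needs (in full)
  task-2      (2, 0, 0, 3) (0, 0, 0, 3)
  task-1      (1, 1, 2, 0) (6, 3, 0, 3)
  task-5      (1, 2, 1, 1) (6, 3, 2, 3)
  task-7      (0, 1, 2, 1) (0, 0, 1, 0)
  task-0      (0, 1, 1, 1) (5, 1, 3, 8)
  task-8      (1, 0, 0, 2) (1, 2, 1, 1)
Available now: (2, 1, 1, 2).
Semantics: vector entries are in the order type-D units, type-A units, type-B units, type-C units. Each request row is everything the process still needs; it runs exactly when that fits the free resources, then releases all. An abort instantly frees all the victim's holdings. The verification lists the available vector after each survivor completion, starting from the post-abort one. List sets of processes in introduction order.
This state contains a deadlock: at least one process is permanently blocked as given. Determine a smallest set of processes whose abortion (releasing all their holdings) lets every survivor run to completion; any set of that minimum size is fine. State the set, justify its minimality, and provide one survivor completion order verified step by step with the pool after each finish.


The answer: abort task-5.
Key observation: task-1 had no path to completion before; after the abort of task-5 ((1, 2, 1, 1) returned), step 5 is where it fits.
No smaller set exists: with zero aborts the deadlock remains.
One survivor order: task-8, task-2, task-7, task-0, task-1. Verifying each step (post-abort pool first):
  pool = (3, 3, 2, 3)
  task-8 needs (1, 2, 1, 1) <= (3, 3, 2, 3) -> finishes; pool += (1, 0, 0, 2) = (4, 3, 2, 5)
  task-2 needs (0, 0, 0, 3) <= (4, 3, 2, 5) -> finishes; pool += (2, 0, 0, 3) = (6, 3, 2, 8)
  task-7 needs (0, 0, 1, 0) <= (6, 3, 2, 8) -> finishes; pool += (0, 1, 2, 1) = (6, 4, 4, 9)
  task-0 needs (5, 1, 3, 8) <= (6, 4, 4, 9) -> finishes; pool += (0, 1, 1, 1) = (6, 5, 5, 10)
  task-1 needs (6, 3, 0, 3) <= (6, 5, 5, 10) -> finishes; pool += (1, 1, 2, 0) = (7, 6, 7, 10)
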